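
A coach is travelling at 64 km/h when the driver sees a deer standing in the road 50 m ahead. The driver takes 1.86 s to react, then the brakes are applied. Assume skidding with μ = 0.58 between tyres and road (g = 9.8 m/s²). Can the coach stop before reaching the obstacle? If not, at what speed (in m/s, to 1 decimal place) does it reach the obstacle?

No — it strikes the obstacle at 11.1 m/s

64 km/h ÷ 3.6 = 17.7778 m/s.
a = μg = 0.58 × 9.8 = 5.684 m/s².
Reaction distance = 17.7778 × 1.86 = 33.067 m.
Braking distance needed to stop: v²/(2a) = 316.050 / 11.368 = 27.802 m, so total needed = 33.067 + 27.802 = 60.869 m > 50 m — it cannot stop.
Distance remaining when braking begins: 50 − 33.067 = 16.933 m.
v² = v₀² − 2a·d = 316.050 − 2 × 5.684 × 16.933 = 123.556 m²/s².
v = √123.556 = 11.116 m/s.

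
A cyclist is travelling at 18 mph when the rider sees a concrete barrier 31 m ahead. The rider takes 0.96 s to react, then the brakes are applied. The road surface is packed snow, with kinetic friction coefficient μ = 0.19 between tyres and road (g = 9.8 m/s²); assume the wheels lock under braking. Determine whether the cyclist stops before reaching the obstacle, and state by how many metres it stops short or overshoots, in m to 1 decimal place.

18 mph × 0.44704 = 8.0467 m/s.
a = μg = 0.19 × 9.8 = 1.862 m/s².
Reaction distance = 8.0467 × 0.96 = 7.725 m.
Braking distance = v²/(2a) = 64.749 / 3.724 = 17.387 m.
Total stopping distance = 7.725 + 17.387 = 25.112 m, vs 31 m available — it stops with 31 − 25.112 = 5.888 m to spare.

Yes — it stops 5.9 m short of the obstacle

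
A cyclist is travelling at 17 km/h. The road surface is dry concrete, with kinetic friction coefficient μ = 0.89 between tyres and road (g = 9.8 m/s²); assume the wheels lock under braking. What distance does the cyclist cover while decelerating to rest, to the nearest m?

Braking distance ≈ 1 m

17 km/h ÷ 3.6 = 4.7222 m/s.
a = μg = 0.89 × 9.8 = 8.722 m/s².
Braking distance = v²/(2a) = 4.7222² / (2 × 8.722) = 22.299 / 17.444 = 1.278 m.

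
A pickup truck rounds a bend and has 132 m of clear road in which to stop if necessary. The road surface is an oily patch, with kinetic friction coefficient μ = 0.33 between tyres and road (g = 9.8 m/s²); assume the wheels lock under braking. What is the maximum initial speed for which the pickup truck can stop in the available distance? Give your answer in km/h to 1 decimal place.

Maximum speed ≈ 105.2 km/h

a = μg = 0.33 × 9.8 = 3.234 m/s².
v²/(2a) = d ⇒ v = √(2 × 3.234 × 132) = √853.78 = 29.2195 m/s.
29.2195 m/s × 3.6 = 105.190 km/h.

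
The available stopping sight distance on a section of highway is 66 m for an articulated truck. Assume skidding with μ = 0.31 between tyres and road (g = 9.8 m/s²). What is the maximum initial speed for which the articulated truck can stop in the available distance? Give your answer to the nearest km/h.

Maximum speed ≈ 72 km/h

a = μg = 0.31 × 9.8 = 3.038 m/s².
v²/(2a) = d ⇒ v = √(2 × 3.038 × 66) = √401.02 = 20.0255 m/s.
20.0255 m/s × 3.6 = 72.092 km/h.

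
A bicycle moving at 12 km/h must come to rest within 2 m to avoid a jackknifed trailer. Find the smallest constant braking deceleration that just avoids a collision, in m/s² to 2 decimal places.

Required deceleration ≈ 2.78 m/s²

12 km/h ÷ 3.6 = 3.3333 m/s.
v² = 2a·d ⇒ a = v²/(2d) = 3.3333² / (2 × 2.000) = 11.111 / 4.000 = 2.7778 m/s².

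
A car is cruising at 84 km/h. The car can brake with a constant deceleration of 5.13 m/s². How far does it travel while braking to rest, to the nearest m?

84 km/h ÷ 3.6 = 23.3333 m/s.
Braking distance = v²/(2a) = 23.3333² / (2 × 5.130) = 544.443 / 10.260 = 53.065 m.

Braking distance ≈ 53 m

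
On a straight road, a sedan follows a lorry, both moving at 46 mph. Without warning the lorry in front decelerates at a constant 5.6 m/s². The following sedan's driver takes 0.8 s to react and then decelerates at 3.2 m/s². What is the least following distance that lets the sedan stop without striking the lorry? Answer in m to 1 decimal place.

Minimum gap ≈ 44.8 m

46 mph × 0.44704 = 20.5638 m/s.
Leader travels v²/(2a_L) = 422.870 / 11.200 = 37.756 m before stopping.
Follower covers v·t_r = 20.5638 × 0.8 = 16.451 m while reacting, then v²/(2a_F) = 422.870 / 6.400 = 66.073 m while braking, for a total of 16.451 + 66.073 = 82.524 m.
Since a_F ≤ a_L and the follower starts braking later, the follower is never slower than the leader, so the closest approach is when both have stopped.
Minimum gap = 82.524 − 37.756 = 44.768 m.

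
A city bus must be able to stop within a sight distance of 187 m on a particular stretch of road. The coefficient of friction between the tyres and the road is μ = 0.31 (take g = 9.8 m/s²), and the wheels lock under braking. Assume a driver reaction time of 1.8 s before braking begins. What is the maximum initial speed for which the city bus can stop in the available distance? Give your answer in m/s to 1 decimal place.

Maximum speed ≈ 28.7 m/s

a = μg = 0.31 × 9.8 = 3.038 m/s².
Stopping distance: v·t_r + v²/(2a) = 187 with t_r = 1.8 s and a = 3.038 m/s².
So v² + 10.937 v − 1136.21 = 0.
Positive root: v = −a·t_r + √((a·t_r)² + 2a·d) = −5.468 + √(29.899 + 1136.21) = 28.6803 m/s.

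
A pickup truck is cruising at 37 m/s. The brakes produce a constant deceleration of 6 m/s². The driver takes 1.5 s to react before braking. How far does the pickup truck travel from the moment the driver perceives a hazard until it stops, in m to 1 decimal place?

Total stopping distance ≈ 169.6 m

Reaction distance = v·t_r = 37.0000 × 1.5 = 55.500 m.
Braking distance = v²/(2a) = 37.0000² / (2 × 6.000) = 1369.000 / 12.000 = 114.083 m.
Total = 55.500 + 114.083 = 169.583 m.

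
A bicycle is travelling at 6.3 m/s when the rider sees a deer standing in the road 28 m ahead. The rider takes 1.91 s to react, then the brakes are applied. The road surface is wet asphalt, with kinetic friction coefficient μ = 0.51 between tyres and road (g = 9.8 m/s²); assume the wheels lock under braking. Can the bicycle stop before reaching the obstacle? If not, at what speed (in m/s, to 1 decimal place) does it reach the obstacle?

a = μg = 0.51 × 9.8 = 4.998 m/s².
Reaction distance = 6.3000 × 1.91 = 12.033 m.
Braking distance = v²/(2a) = 39.690 / 9.996 = 3.971 m.
Total stopping distance = 12.033 + 3.971 = 16.004 m, vs 28 m available — it stops with 28 − 16.004 = 11.996 m to spare.

Yes — it stops about 12.0 m short of the obstacle, so it never reaches it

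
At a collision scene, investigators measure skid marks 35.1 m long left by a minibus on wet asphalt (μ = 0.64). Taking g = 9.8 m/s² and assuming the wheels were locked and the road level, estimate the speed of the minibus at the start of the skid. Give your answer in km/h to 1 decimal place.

Initial speed ≈ 75.5 km/h

Deceleration a = μg = 0.64 × 9.8 = 6.272 m/s².
v = √(2a·d) = √(2 × 6.272 × 35.1) = √440.294 = 20.9832 m/s.
= 20.9832 × 3.6 = 75.540 km/h.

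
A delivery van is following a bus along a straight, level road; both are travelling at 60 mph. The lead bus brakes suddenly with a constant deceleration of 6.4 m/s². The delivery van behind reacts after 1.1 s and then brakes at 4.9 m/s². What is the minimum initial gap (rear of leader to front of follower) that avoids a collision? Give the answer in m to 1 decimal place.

Minimum gap ≈ 46.7 m

60 mph × 0.44704 = 26.8224 m/s.
Leader travels v²/(2a_L) = 719.441 / 12.800 = 56.206 m before stopping.
Follower covers v·t_r = 26.8224 × 1.1 = 29.505 m while reacting, then v²/(2a_F) = 719.441 / 9.800 = 73.412 m while braking, for a total of 29.505 + 73.412 = 102.917 m.
Since a_F ≤ a_L and the follower starts braking later, the follower is never slower than the leader, so the closest approach is when both have stopped.
Minimum gap = 102.917 − 56.206 = 46.711 m.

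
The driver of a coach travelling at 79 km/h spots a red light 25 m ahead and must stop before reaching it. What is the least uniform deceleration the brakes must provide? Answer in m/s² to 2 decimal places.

79 km/h ÷ 3.6 = 21.9444 m/s.
v² = 2a·d ⇒ a = v²/(2d) = 21.9444² / (2 × 25.000) = 481.557 / 50.000 = 9.6311 m/s².

Required deceleration ≈ 9.63 m/s²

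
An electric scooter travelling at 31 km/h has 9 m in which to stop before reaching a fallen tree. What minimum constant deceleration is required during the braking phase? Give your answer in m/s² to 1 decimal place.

Required deceleration ≈ 4.1 m/s²

31 km/h ÷ 3.6 = 8.6111 m/s.
v² = 2a·d ⇒ a = v²/(2d) = 8.6111² / (2 × 9.000) = 74.151 / 18.000 = 4.1195 m/s².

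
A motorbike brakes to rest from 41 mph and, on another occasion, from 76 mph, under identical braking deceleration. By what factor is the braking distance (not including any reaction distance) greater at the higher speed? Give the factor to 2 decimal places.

Braking distance d = v²/(2a), so with a fixed, d ∝ v².
Factor = (76/41)² = 1.8537² = 3.4362.

Factor ≈ 3.44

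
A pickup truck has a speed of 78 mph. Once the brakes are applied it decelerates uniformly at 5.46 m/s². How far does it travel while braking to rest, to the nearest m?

Braking distance ≈ 111 m

78 mph × 0.44704 = 34.8691 m/s.
Braking distance = v²/(2a) = 34.8691² / (2 × 5.460) = 1215.854 / 10.920 = 111.342 m.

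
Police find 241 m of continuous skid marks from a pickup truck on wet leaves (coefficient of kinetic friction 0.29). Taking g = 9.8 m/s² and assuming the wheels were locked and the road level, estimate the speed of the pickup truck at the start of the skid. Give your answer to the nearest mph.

Deceleration a = μg = 0.29 × 9.8 = 2.842 m/s².
v = √(2a·d) = √(2 × 2.842 × 241) = √1369.844 = 37.0114 m/s.
= 37.0114 ÷ 0.44704 = 82.792 mph.

Initial speed ≈ 83 mph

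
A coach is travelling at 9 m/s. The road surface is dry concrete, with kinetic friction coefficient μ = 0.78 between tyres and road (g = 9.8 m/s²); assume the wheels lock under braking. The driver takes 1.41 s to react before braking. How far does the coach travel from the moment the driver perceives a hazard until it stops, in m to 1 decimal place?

Total stopping distance ≈ 18.0 m

a = μg = 0.78 × 9.8 = 7.644 m/s².
Reaction distance = v·t_r = 9.0000 × 1.41 = 12.690 m.
Braking distance = v²/(2a) = 9.0000² / (2 × 7.644) = 81.000 / 15.288 = 5.298 m.
Total = 12.690 + 5.298 = 17.988 m.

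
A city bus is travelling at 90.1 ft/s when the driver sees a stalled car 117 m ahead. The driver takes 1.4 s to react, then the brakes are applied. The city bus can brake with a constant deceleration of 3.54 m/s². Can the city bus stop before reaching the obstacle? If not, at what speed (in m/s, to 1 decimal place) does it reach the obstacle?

90.1 ft/s × 0.3048 = 27.4625 m/s.
Reaction distance = 27.4625 × 1.4 = 38.447 m.
Braking distance needed to stop: v²/(2a) = 754.189 / 7.080 = 106.524 m, so total needed = 38.447 + 106.524 = 144.971 m > 117 m — it cannot stop.
Distance remaining when braking begins: 117 − 38.447 = 78.553 m.
v² = v₀² − 2a·d = 754.189 − 2 × 3.540 × 78.553 = 198.034 m²/s².
v = √198.034 = 14.072 m/s.

No — it strikes the obstacle at 14.1 m/s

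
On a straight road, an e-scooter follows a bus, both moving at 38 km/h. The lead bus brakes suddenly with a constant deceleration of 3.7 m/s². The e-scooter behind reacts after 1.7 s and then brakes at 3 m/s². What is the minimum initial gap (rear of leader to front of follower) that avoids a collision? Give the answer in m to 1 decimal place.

38 km/h ÷ 3.6 = 10.5556 m/s.
Leader travels v²/(2a_L) = 111.421 / 7.400 = 15.057 m before stopping.
Follower covers v·t_r = 10.5556 × 1.7 = 17.945 m while reacting, then v²/(2a_F) = 111.421 / 6.000 = 18.570 m while braking, for a total of 17.945 + 18.570 = 36.515 m.
Since a_F ≤ a_L and the follower starts braking later, the follower is never slower than the leader, so the closest approach is when both have stopped.
Minimum gap = 36.515 − 15.057 = 21.458 m.

Minimum gap ≈ 21.5 m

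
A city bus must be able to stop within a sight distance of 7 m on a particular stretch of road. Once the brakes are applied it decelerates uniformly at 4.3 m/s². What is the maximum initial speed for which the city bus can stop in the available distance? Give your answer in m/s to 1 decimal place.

Maximum speed ≈ 7.8 m/s

v²/(2a) = d ⇒ v = √(2 × 4.300 × 7) = √60.20 = 7.7589 m/s.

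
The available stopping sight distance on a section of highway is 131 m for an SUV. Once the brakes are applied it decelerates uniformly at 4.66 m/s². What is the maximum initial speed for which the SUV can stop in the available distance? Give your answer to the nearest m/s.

Maximum speed ≈ 35 m/s

v²/(2a) = d ⇒ v = √(2 × 4.660 × 131) = √1220.92 = 34.9417 m/s.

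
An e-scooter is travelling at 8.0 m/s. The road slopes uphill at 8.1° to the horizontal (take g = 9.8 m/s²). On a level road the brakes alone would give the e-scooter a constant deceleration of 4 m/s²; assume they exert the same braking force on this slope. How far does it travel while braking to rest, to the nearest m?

Gravity along the uphill slope adds to the braking deceleration: a_eff = 4.000 + 9.8·sin 8.1° = 4.000 + 1.381 = 5.381 m/s².
Braking distance = v²/(2a) = 8.0000² / (2 × 5.381) = 64.000 / 10.762 = 5.947 m.

Braking distance ≈ 6 m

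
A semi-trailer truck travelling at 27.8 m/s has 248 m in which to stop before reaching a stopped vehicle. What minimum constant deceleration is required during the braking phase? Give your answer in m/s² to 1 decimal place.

v² = 2a·d ⇒ a = v²/(2d) = 27.8000² / (2 × 248.000) = 772.840 / 496.000 = 1.5581 m/s².

Required deceleration ≈ 1.6 m/s²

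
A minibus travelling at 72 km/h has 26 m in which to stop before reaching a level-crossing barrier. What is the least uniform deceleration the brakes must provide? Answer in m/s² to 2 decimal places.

72 km/h ÷ 3.6 = 20.0000 m/s.
v² = 2a·d ⇒ a = v²/(2d) = 20.0000² / (2 × 26.000) = 400.000 / 52.000 = 7.6923 m/s².

Required deceleration ≈ 7.69 m/s²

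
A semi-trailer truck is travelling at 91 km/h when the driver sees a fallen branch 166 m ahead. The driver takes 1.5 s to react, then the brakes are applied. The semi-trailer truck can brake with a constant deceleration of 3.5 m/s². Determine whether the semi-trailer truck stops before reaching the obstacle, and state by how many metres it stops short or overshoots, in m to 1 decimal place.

91 km/h ÷ 3.6 = 25.2778 m/s.
Reaction distance = 25.2778 × 1.5 = 37.917 m.
Braking distance = v²/(2a) = 638.967 / 7.000 = 91.281 m.
Total stopping distance = 37.917 + 91.281 = 129.198 m, vs 166 m available — it stops with 166 − 129.198 = 36.802 m to spare.

Yes — it stops 36.8 m short of the obstacle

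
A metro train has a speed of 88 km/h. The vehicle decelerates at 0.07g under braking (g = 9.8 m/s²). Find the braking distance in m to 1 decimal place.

88 km/h ÷ 3.6 = 24.4444 m/s.
a = 0.07 × 9.8 = 0.686 m/s².
Braking distance = v²/(2a) = 24.4444² / (2 × 0.686) = 597.529 / 1.372 = 435.517 m.

Braking distance ≈ 435.5 m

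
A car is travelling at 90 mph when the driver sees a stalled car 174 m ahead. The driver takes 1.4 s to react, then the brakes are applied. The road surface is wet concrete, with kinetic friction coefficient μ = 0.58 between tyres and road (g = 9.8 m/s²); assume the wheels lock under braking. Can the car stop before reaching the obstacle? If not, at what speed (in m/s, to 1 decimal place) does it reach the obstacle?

No — it strikes the obstacle at 16.8 m/s

90 mph × 0.44704 = 40.2336 m/s.
a = μg = 0.58 × 9.8 = 5.684 m/s².
Reaction distance = 40.2336 × 1.4 = 56.327 m.
Braking distance needed to stop: v²/(2a) = 1618.743 / 11.368 = 142.395 m, so total needed = 56.327 + 142.395 = 198.722 m > 174 m — it cannot stop.
Distance remaining when braking begins: 174 − 56.327 = 117.673 m.
v² = v₀² − 2a·d = 1618.743 − 2 × 5.684 × 117.673 = 281.036 m²/s².
v = √281.036 = 16.764 m/s.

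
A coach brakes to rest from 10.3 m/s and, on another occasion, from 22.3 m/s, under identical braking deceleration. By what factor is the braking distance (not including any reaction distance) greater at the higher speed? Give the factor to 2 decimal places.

Factor ≈ 4.69

Braking distance d = v²/(2a), so with a fixed, d ∝ v².
Factor = (22.3/10.3)² = 2.1650² = 4.6872.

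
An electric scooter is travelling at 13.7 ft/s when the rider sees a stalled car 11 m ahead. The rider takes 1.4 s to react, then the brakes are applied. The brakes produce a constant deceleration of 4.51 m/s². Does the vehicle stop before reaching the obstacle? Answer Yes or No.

Yes

13.7 ft/s × 0.3048 = 4.1758 m/s.
Reaction distance = 4.1758 × 1.4 = 5.846 m.
Braking distance = v²/(2a) = 17.437 / 9.020 = 1.933 m.
Total stopping distance = 5.846 + 1.933 = 7.779 m, vs 11 m available — it stops with 11 − 7.779 = 3.221 m to spare.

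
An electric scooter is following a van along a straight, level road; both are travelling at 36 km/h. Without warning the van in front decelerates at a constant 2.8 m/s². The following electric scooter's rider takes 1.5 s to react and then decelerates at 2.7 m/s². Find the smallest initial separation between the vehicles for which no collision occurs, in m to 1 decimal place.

36 km/h ÷ 3.6 = 10.0000 m/s.
Leader travels v²/(2a_L) = 100.000 / 5.600 = 17.857 m before stopping.
Follower covers v·t_r = 10.0000 × 1.5 = 15.000 m while reacting, then v²/(2a_F) = 100.000 / 5.400 = 18.519 m while braking, for a total of 15.000 + 18.519 = 33.519 m.
Since a_F ≤ a_L and the follower starts braking later, the follower is never slower than the leader, so the closest approach is when both have stopped.
Minimum gap = 33.519 − 17.857 = 15.662 m.

Minimum gap ≈ 15.7 m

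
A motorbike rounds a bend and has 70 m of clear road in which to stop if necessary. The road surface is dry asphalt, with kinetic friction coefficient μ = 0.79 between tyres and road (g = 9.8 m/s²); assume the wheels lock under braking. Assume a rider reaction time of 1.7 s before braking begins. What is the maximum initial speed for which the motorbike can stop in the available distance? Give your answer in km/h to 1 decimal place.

a = μg = 0.79 × 9.8 = 7.742 m/s².
Stopping distance: v·t_r + v²/(2a) = 70 with t_r = 1.7 s and a = 7.742 m/s².
So v² + 26.323 v − 1083.88 = 0.
Positive root: v = −a·t_r + √((a·t_r)² + 2a·d) = −13.161 + √(173.212 + 1083.88) = 22.2945 m/s.
22.2945 m/s × 3.6 = 80.260 km/h.

Maximum speed ≈ 80.3 km/h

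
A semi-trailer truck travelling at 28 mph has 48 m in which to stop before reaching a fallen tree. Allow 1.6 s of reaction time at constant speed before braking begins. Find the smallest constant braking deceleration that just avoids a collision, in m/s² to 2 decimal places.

28 mph × 0.44704 = 12.5171 m/s.
Distance covered during reaction = 12.5171 × 1.6 = 20.027 m.
Distance available for braking: 48 − 20.027 = 27.973 m.
v² = 2a·d ⇒ a = v²/(2d) = 12.5171² / (2 × 27.973) = 156.678 / 55.946 = 2.8005 m/s².

Required deceleration ≈ 2.80 m/s²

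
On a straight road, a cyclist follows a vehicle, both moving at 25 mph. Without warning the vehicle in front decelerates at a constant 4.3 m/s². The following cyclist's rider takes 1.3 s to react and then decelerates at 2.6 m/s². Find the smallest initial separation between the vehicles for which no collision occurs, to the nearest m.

25 mph × 0.44704 = 11.1760 m/s.
Leader travels v²/(2a_L) = 124.903 / 8.600 = 14.524 m before stopping.
Follower covers v·t_r = 11.1760 × 1.3 = 14.529 m while reacting, then v²/(2a_F) = 124.903 / 5.200 = 24.020 m while braking, for a total of 14.529 + 24.020 = 38.549 m.
Since a_F ≤ a_L and the follower starts braking later, the follower is never slower than the leader, so the closest approach is when both have stopped.
Minimum gap = 38.549 − 14.524 = 24.025 m.

Minimum gap ≈ 24 m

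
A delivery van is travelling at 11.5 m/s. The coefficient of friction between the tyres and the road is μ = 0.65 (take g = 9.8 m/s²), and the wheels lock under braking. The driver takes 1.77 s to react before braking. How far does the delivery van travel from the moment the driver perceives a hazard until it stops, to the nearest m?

a = μg = 0.65 × 9.8 = 6.370 m/s².
Reaction distance = v·t_r = 11.5000 × 1.77 = 20.355 m.
Braking distance = v²/(2a) = 11.5000² / (2 × 6.370) = 132.250 / 12.740 = 10.381 m.
Total = 20.355 + 10.381 = 30.736 m.

Total stopping distance ≈ 31 m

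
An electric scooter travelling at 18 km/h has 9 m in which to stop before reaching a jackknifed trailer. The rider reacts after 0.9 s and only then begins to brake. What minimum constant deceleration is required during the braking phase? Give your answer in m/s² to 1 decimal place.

18 km/h ÷ 3.6 = 5.0000 m/s.
Distance covered during reaction = 5.0000 × 0.9 = 4.500 m.
Distance available for braking: 9 − 4.500 = 4.500 m.
v² = 2a·d ⇒ a = v²/(2d) = 5.0000² / (2 × 4.500) = 25.000 / 9.000 = 2.7778 m/s².

Required deceleration ≈ 2.8 m/s²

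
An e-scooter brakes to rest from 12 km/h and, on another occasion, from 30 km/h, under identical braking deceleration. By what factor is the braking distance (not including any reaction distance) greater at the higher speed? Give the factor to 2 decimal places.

Factor ≈ 6.25

Braking distance d = v²/(2a), so with a fixed, d ∝ v².
Factor = (30/12)² = 2.5000² = 6.2500.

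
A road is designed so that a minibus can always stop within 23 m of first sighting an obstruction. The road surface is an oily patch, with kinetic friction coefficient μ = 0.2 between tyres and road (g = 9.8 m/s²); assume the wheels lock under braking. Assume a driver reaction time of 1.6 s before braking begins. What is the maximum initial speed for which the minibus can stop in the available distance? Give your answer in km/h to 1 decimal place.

Maximum speed ≈ 24.7 km/h

a = μg = 0.2 × 9.8 = 1.960 m/s².
Stopping distance: v·t_r + v²/(2a) = 23 with t_r = 1.6 s and a = 1.960 m/s².
So v² + 6.272 v − 90.16 = 0.
Positive root: v = −a·t_r + √((a·t_r)² + 2a·d) = −3.136 + √(9.834 + 90.16) = 6.8637 m/s.
6.8637 m/s × 3.6 = 24.709 km/h.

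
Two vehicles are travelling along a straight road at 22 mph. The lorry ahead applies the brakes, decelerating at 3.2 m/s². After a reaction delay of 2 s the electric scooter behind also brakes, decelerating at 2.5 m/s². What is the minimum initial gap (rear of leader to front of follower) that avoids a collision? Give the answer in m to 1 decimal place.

22 mph × 0.44704 = 9.8349 m/s.
Leader travels v²/(2a_L) = 96.725 / 6.400 = 15.113 m before stopping.
Follower covers v·t_r = 9.8349 × 2 = 19.670 m while reacting, then v²/(2a_F) = 96.725 / 5.000 = 19.345 m while braking, for a total of 19.670 + 19.345 = 39.015 m.
Since a_F ≤ a_L and the follower starts braking later, the follower is never slower than the leader, so the closest approach is when both have stopped.
Minimum gap = 39.015 − 15.113 = 23.902 m.

Minimum gap ≈ 23.9 m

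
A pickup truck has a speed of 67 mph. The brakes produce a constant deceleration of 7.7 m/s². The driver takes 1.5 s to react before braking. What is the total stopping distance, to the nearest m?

67 mph × 0.44704 = 29.9517 m/s.
Reaction distance = v·t_r = 29.9517 × 1.5 = 44.928 m.
Braking distance = v²/(2a) = 29.9517² / (2 × 7.700) = 897.104 / 15.400 = 58.254 m.
Total = 44.928 + 58.254 = 103.182 m.

Total stopping distance ≈ 103 m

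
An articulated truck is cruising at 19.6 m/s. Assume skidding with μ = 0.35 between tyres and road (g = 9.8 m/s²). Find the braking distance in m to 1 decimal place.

Braking distance ≈ 56.0 m

a = μg = 0.35 × 9.8 = 3.430 m/s².
Braking distance = v²/(2a) = 19.6000² / (2 × 3.430) = 384.160 / 6.860 = 56.000 m.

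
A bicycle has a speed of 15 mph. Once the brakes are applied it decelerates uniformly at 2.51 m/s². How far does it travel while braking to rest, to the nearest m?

15 mph × 0.44704 = 6.7056 m/s.
Braking distance = v²/(2a) = 6.7056² / (2 × 2.510) = 44.965 / 5.020 = 8.957 m.

Braking distance ≈ 9 m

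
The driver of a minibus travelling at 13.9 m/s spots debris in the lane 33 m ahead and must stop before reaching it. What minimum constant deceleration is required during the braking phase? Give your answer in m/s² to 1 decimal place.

Required deceleration ≈ 2.9 m/s²

v² = 2a·d ⇒ a = v²/(2d) = 13.9000² / (2 × 33.000) = 193.210 / 66.000 = 2.9274 m/s².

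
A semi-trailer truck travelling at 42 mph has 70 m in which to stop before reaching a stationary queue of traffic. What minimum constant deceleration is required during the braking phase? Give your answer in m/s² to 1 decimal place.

42 mph × 0.44704 = 18.7757 m/s.
v² = 2a·d ⇒ a = v²/(2d) = 18.7757² / (2 × 70.000) = 352.527 / 140.000 = 2.5181 m/s².

Required deceleration ≈ 2.5 m/s²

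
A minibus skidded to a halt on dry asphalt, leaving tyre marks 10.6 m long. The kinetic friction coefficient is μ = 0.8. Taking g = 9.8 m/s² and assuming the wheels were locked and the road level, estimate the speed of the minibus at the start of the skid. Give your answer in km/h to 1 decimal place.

Deceleration a = μg = 0.8 × 9.8 = 7.840 m/s².
v = √(2a·d) = √(2 × 7.840 × 10.6) = √166.208 = 12.8922 m/s.
= 12.8922 × 3.6 = 46.412 km/h.

Initial speed ≈ 46.4 km/h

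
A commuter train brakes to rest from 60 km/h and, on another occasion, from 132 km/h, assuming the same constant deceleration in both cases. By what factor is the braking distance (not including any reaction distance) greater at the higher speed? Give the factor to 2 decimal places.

Braking distance d = v²/(2a), so with a fixed, d ∝ v².
Factor = (132/60)² = 2.2000² = 4.8400.

Factor ≈ 4.84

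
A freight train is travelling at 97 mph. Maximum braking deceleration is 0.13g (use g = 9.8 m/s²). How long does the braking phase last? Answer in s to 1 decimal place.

97 mph × 0.44704 = 43.3629 m/s.
a = 0.13 × 9.8 = 1.274 m/s².
Braking time = v/a = 43.3629 / 1.274 = 34.037 s.

Braking time ≈ 34.0 s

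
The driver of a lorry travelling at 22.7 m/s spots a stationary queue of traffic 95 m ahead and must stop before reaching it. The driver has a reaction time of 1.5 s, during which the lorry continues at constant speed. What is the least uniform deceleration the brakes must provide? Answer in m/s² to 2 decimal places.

Required deceleration ≈ 4.23 m/s²

Distance covered during reaction = 22.7000 × 1.5 = 34.050 m.
Distance available for braking: 95 − 34.050 = 60.950 m.
v² = 2a·d ⇒ a = v²/(2d) = 22.7000² / (2 × 60.950) = 515.290 / 121.900 = 4.2272 m/s².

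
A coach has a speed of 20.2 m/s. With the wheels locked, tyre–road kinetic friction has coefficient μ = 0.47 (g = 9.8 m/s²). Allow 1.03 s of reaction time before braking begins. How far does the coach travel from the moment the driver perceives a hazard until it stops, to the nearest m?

a = μg = 0.47 × 9.8 = 4.606 m/s².
Reaction distance = v·t_r = 20.2000 × 1.03 = 20.806 m.
Braking distance = v²/(2a) = 20.2000² / (2 × 4.606) = 408.040 / 9.212 = 44.294 m.
Total = 20.806 + 44.294 = 65.100 m.

Total stopping distance ≈ 65 m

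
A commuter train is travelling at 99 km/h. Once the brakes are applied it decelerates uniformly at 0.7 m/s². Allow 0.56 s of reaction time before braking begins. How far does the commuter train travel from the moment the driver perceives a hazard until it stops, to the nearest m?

Total stopping distance ≈ 556 m

99 km/h ÷ 3.6 = 27.5000 m/s.
Reaction distance = v·t_r = 27.5000 × 0.56 = 15.400 m.
Braking distance = v²/(2a) = 27.5000² / (2 × 0.700) = 756.250 / 1.400 = 540.179 m.
Total = 15.400 + 540.179 = 555.579 m.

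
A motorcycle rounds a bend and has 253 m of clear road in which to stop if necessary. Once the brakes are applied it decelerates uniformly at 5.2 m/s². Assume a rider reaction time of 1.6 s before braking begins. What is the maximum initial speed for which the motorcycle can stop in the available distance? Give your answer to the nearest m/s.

Maximum speed ≈ 44 m/s

Stopping distance: v·t_r + v²/(2a) = 253 with t_r = 1.6 s and a = 5.200 m/s².
So v² + 16.640 v − 2631.20 = 0.
Positive root: v = −a·t_r + √((a·t_r)² + 2a·d) = −8.320 + √(69.222 + 2631.20) = 43.6456 m/s.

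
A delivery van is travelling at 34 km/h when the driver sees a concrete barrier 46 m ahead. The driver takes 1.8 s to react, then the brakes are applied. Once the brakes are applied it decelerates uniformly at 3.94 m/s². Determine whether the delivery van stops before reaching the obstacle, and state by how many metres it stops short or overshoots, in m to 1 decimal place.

34 km/h ÷ 3.6 = 9.4444 m/s.
Reaction distance = 9.4444 × 1.8 = 17.000 m.
Braking distance = v²/(2a) = 89.197 / 7.880 = 11.319 m.
Total stopping distance = 17.000 + 11.319 = 28.319 m, vs 46 m available — it stops with 46 − 28.319 = 17.681 m to spare.

Yes — it stops 17.7 m short of the obstacle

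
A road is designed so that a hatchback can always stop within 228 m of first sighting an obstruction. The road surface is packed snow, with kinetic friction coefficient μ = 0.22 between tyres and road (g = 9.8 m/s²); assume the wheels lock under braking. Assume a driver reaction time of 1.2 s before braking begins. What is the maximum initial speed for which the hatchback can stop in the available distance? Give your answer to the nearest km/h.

Maximum speed ≈ 104 km/h

a = μg = 0.22 × 9.8 = 2.156 m/s².
Stopping distance: v·t_r + v²/(2a) = 228 with t_r = 1.2 s and a = 2.156 m/s².
So v² + 5.174 v − 983.14 = 0.
Positive root: v = −a·t_r + √((a·t_r)² + 2a·d) = −2.587 + √(6.693 + 983.14) = 28.8746 m/s.
28.8746 m/s × 3.6 = 103.949 km/h.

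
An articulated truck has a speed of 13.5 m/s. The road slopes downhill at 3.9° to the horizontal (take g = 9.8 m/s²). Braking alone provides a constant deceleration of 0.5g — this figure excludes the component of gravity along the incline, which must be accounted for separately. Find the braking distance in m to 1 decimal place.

a = 0.5 × 9.8 = 4.900 m/s².
Gravity along the downhill slope reduces the braking deceleration: a_eff = 4.900 − 9.8·sin 3.9° = 4.900 − 0.667 = 4.233 m/s².
Braking distance = v²/(2a) = 13.5000² / (2 × 4.233) = 182.250 / 8.466 = 21.527 m.

Braking distance ≈ 21.5 m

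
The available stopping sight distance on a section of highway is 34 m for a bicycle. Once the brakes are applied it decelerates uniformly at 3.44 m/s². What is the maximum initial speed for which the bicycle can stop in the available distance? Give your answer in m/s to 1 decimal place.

Maximum speed ≈ 15.3 m/s

v²/(2a) = d ⇒ v = √(2 × 3.440 × 34) = √233.92 = 15.2944 m/s.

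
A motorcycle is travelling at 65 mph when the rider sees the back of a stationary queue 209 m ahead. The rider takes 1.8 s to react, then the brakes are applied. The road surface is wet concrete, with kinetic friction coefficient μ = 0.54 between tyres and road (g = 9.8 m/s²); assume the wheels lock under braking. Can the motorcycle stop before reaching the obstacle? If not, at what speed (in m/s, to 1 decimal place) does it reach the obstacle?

65 mph × 0.44704 = 29.0576 m/s.
a = μg = 0.54 × 9.8 = 5.292 m/s².
Reaction distance = 29.0576 × 1.8 = 52.304 m.
Braking distance = v²/(2a) = 844.344 / 10.584 = 79.776 m.
Total stopping distance = 52.304 + 79.776 = 132.080 m, vs 209 m available — it stops with 209 − 132.080 = 76.920 m to spare.

Yes — it stops about 76.9 m short of the obstacle, so it never reaches it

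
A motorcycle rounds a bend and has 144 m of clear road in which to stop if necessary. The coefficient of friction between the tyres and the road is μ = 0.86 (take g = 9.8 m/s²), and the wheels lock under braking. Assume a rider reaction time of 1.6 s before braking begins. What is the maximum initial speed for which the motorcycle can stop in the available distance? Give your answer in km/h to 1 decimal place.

a = μg = 0.86 × 9.8 = 8.428 m/s².
Stopping distance: v·t_r + v²/(2a) = 144 with t_r = 1.6 s and a = 8.428 m/s².
So v² + 26.970 v − 2427.26 = 0.
Positive root: v = −a·t_r + √((a·t_r)² + 2a·d) = −13.485 + √(181.845 + 2427.26) = 37.5944 m/s.
37.5944 m/s × 3.6 = 135.340 km/h.

Maximum speed ≈ 135.3 km/h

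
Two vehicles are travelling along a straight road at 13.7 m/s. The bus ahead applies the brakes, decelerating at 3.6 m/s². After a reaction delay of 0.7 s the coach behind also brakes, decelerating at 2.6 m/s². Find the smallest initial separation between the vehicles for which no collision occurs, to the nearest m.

Leader travels v²/(2a_L) = 187.690 / 7.200 = 26.068 m before stopping.
Follower covers v·t_r = 13.7000 × 0.7 = 9.590 m while reacting, then v²/(2a_F) = 187.690 / 5.200 = 36.094 m while braking, for a total of 9.590 + 36.094 = 45.684 m.
Since a_F ≤ a_L and the follower starts braking later, the follower is never slower than the leader, so the closest approach is when both have stopped.
Minimum gap = 45.684 − 26.068 = 19.616 m.

Minimum gap ≈ 20 m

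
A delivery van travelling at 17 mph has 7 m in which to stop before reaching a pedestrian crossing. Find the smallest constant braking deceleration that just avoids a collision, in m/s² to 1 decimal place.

Required deceleration ≈ 4.1 m/s²

17 mph × 0.44704 = 7.5997 m/s.
v² = 2a·d ⇒ a = v²/(2d) = 7.5997² / (2 × 7.000) = 57.755 / 14.000 = 4.1254 m/s².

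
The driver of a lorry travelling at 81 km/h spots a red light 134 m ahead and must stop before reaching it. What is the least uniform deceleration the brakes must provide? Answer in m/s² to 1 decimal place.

Required deceleration ≈ 1.9 m/s²

81 km/h ÷ 3.6 = 22.5000 m/s.
v² = 2a·d ⇒ a = v²/(2d) = 22.5000² / (2 × 134.000) = 506.250 / 268.000 = 1.8890 m/s².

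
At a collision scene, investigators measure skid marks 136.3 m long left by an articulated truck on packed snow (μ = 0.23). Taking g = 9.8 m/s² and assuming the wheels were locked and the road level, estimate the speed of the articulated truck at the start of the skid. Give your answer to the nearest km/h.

Deceleration a = μg = 0.23 × 9.8 = 2.254 m/s².
v = √(2a·d) = √(2 × 2.254 × 136.3) = √614.440 = 24.7879 m/s.
= 24.7879 × 3.6 = 89.236 km/h.

Initial speed ≈ 89 km/h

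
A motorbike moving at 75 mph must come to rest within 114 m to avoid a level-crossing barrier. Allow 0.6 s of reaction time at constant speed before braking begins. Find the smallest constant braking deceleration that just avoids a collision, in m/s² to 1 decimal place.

75 mph × 0.44704 = 33.5280 m/s.
Distance covered during reaction = 33.5280 × 0.6 = 20.117 m.
Distance available for braking: 114 − 20.117 = 93.883 m.
v² = 2a·d ⇒ a = v²/(2d) = 33.5280² / (2 × 93.883) = 1124.127 / 187.766 = 5.9869 m/s².

Required deceleration ≈ 6.0 m/s²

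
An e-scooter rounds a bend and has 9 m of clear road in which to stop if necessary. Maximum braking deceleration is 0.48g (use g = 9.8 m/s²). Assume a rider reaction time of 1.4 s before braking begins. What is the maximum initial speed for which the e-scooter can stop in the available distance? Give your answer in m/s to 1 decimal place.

a = 0.48 × 9.8 = 4.704 m/s².
Stopping distance: v·t_r + v²/(2a) = 9 with t_r = 1.4 s and a = 4.704 m/s².
So v² + 13.171 v − 84.67 = 0.
Positive root: v = −a·t_r + √((a·t_r)² + 2a·d) = −6.586 + √(43.375 + 84.67) = 4.7297 m/s.

Maximum speed ≈ 4.7 m/s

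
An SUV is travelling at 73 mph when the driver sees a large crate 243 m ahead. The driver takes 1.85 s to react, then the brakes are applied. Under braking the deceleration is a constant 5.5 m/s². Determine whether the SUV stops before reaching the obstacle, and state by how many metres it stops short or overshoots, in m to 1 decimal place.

Yes — it stops 85.8 m short of the obstacle

73 mph × 0.44704 = 32.6339 m/s.
Reaction distance = 32.6339 × 1.85 = 60.373 m.
Braking distance = v²/(2a) = 1064.971 / 11.000 = 96.816 m.
Total stopping distance = 60.373 + 96.816 = 157.189 m, vs 243 m available — it stops with 243 − 157.189 = 85.811 m to spare.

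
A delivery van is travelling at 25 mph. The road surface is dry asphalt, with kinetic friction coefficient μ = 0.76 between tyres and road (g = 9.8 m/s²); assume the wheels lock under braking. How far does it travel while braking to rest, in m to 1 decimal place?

25 mph × 0.44704 = 11.1760 m/s.
a = μg = 0.76 × 9.8 = 7.448 m/s².
Braking distance = v²/(2a) = 11.1760² / (2 × 7.448) = 124.903 / 14.896 = 8.385 m.

Braking distance ≈ 8.4 m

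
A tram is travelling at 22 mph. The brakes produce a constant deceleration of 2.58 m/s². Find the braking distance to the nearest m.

22 mph × 0.44704 = 9.8349 m/s.
Braking distance = v²/(2a) = 9.8349² / (2 × 2.580) = 96.725 / 5.160 = 18.745 m.

Braking distance ≈ 19 m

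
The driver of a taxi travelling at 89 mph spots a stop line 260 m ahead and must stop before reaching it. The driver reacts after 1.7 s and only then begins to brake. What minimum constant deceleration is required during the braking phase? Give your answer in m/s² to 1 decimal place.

89 mph × 0.44704 = 39.7866 m/s.
Distance covered during reaction = 39.7866 × 1.7 = 67.637 m.
Distance available for braking: 260 − 67.637 = 192.363 m.
v² = 2a·d ⇒ a = v²/(2d) = 39.7866² / (2 × 192.363) = 1582.974 / 384.726 = 4.1145 m/s².

Required deceleration ≈ 4.1 m/s²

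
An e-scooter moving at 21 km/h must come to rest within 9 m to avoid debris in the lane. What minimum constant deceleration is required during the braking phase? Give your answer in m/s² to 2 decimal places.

21 km/h ÷ 3.6 = 5.8333 m/s.
v² = 2a·d ⇒ a = v²/(2d) = 5.8333² / (2 × 9.000) = 34.027 / 18.000 = 1.8904 m/s².

Required deceleration ≈ 1.89 m/s²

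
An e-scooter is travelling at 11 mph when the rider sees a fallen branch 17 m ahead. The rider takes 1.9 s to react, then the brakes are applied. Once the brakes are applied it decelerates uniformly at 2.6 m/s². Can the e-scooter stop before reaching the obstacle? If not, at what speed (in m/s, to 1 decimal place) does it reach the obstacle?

Yes — it stops about 3.0 m short of the obstacle, so it never reaches it

11 mph × 0.44704 = 4.9174 m/s.
Reaction distance = 4.9174 × 1.9 = 9.343 m.
Braking distance = v²/(2a) = 24.181 / 5.200 = 4.650 m.
Total stopping distance = 9.343 + 4.650 = 13.993 m, vs 17 m available — it stops with 17 − 13.993 = 3.007 m to spare.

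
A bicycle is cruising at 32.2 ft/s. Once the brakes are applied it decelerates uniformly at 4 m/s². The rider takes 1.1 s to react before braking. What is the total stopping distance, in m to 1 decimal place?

Total stopping distance ≈ 22.8 m

32.2 ft/s × 0.3048 = 9.8146 m/s.
Reaction distance = v·t_r = 9.8146 × 1.1 = 10.796 m.
Braking distance = v²/(2a) = 9.8146² / (2 × 4.000) = 96.326 / 8.000 = 12.041 m.
Total = 10.796 + 12.041 = 22.837 m.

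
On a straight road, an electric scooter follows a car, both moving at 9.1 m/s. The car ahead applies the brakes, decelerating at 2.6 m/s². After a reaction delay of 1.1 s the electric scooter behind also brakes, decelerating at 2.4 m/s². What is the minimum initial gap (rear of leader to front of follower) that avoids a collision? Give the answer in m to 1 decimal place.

Minimum gap ≈ 11.3 m

Leader travels v²/(2a_L) = 82.810 / 5.200 = 15.925 m before stopping.
Follower covers v·t_r = 9.1000 × 1.1 = 10.010 m while reacting, then v²/(2a_F) = 82.810 / 4.800 = 17.252 m while braking, for a total of 10.010 + 17.252 = 27.262 m.
Since a_F ≤ a_L and the follower starts braking later, the follower is never slower than the leader, so the closest approach is when both have stopped.
Minimum gap = 27.262 − 15.925 = 11.337 m.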